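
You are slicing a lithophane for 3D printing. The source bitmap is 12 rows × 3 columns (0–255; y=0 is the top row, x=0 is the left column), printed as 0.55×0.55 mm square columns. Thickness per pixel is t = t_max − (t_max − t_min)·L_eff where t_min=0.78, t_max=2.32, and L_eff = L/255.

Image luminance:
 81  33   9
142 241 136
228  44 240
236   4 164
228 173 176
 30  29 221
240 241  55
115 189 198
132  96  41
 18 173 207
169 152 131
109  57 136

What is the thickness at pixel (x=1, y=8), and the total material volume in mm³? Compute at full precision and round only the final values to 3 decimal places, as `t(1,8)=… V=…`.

span = t_max - t_min = 2.32 - 0.78 = 1.540
L(1,8) = 96, L_eff = 96/255 = 0.376471
t(1,8) = 2.32 - 1.540·0.376471 = 1.740
Σt over all 12·3 pixels = 344791/6375 ≈ 54.0848627
V = pitch²·Σt = 0.55²·344791/6375 = 16.361

t(1,8)=1.740 V=16.361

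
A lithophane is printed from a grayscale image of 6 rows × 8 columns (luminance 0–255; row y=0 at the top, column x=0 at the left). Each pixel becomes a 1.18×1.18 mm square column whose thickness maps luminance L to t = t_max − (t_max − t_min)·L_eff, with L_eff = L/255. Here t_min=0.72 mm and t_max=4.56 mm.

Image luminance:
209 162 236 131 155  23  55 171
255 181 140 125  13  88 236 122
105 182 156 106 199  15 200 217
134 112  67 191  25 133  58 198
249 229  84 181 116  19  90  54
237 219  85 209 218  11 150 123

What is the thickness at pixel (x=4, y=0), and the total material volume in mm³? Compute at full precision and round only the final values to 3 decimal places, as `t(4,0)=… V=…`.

t(4,0)=2.226 V=164.829

span = t_max - t_min = 4.56 - 0.72 = 3.840
L(4,0) = 155, L_eff = 155/255 = 0.607843
t(4,0) = 4.56 - 3.840·0.607843 = 2.226
Σt over all 6·8 pixels = 251552/2125 ≈ 118.3774118
V = pitch²·Σt = 1.18²·251552/2125 = 164.829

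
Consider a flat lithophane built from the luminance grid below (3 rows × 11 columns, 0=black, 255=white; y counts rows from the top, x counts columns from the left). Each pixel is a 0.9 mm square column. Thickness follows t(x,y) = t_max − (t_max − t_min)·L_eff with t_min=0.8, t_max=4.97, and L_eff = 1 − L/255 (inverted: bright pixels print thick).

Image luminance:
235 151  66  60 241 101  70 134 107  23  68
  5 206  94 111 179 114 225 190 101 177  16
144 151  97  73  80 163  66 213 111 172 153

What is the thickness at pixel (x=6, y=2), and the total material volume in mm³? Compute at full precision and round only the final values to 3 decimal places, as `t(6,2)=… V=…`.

t(6,2)=1.879 V=75.652

span = t_max - t_min = 4.97 - 0.8 = 4.170
L(6,2) = 66, L_eff = 1 - 66/255 = 0.741176 (inverted)
t(6,2) = 4.97 - 4.170·0.741176 = 1.879
Σt over all 3·11 pixels = 93.398
V = pitch²·Σt = 0.9²·93.398 = 75.652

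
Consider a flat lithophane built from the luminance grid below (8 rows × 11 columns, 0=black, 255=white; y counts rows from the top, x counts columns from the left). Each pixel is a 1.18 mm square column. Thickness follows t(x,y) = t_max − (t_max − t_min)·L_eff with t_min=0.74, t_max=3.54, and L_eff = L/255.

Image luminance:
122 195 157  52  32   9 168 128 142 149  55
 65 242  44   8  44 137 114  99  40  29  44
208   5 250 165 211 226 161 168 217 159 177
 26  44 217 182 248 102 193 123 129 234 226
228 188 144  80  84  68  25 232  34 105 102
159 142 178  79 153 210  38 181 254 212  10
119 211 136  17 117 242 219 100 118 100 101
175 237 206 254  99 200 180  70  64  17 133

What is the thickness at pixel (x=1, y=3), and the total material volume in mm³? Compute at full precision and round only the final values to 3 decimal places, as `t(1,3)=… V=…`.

t(1,3)=3.057 V=253.854

span = t_max - t_min = 3.54 - 0.74 = 2.800
L(1,3) = 44, L_eff = 44/255 = 0.172549
t(1,3) = 3.54 - 2.800·0.172549 = 3.057
Σt over all 8·11 pixels = 9298/51 ≈ 182.3137255
V = pitch²·Σt = 1.18²·9298/51 = 253.854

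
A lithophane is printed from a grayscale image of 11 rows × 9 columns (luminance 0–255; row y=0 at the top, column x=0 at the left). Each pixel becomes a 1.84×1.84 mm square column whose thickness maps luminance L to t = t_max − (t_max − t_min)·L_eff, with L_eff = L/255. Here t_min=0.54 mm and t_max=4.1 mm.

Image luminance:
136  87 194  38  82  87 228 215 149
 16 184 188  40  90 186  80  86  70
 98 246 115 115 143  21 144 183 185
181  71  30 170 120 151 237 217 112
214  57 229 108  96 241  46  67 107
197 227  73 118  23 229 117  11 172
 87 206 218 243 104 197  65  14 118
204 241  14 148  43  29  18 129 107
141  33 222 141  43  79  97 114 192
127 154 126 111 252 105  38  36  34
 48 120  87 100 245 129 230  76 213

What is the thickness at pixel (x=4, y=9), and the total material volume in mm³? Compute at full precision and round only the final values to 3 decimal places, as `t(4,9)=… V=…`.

t(4,9)=0.582 V=783.158

span = t_max - t_min = 4.1 - 0.54 = 3.560
L(4,9) = 252, L_eff = 252/255 = 0.988235
t(4,9) = 4.1 - 3.560·0.988235 = 0.582
Σt over all 11·9 pixels = 589867/2550 ≈ 231.3203922
V = pitch²·Σt = 1.84²·589867/2550 = 783.158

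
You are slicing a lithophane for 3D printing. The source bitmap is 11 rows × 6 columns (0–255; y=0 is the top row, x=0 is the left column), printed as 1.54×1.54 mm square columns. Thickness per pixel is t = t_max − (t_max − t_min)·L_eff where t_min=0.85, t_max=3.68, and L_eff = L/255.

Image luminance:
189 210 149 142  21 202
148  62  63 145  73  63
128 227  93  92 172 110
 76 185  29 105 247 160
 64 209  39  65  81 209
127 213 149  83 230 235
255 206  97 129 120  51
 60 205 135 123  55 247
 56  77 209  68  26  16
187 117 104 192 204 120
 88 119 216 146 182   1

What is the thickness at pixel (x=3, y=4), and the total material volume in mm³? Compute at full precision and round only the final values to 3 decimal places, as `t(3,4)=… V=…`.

span = t_max - t_min = 3.68 - 0.85 = 2.830
L(3,4) = 65, L_eff = 65/255 = 0.254902
t(3,4) = 3.68 - 2.830·0.254902 = 2.959
Σt over all 11·6 pixels = 1878971/12750 ≈ 147.3702745
V = pitch²·Σt = 1.54²·1878971/12750 = 349.503

t(3,4)=2.959 V=349.503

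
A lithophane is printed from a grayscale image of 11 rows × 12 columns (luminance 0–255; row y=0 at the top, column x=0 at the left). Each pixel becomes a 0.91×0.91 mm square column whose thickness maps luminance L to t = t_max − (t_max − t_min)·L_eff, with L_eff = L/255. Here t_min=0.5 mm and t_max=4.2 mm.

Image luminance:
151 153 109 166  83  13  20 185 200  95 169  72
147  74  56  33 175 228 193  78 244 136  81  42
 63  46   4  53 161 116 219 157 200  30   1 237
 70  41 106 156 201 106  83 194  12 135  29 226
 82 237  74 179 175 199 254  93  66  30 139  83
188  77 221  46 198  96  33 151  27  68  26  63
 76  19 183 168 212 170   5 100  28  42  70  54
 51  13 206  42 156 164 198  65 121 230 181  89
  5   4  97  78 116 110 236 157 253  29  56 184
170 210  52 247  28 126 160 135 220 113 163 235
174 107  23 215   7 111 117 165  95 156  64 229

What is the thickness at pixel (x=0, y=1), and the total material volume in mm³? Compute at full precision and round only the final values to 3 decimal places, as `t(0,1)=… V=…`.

span = t_max - t_min = 4.2 - 0.5 = 3.700
L(0,1) = 147, L_eff = 147/255 = 0.576471
t(0,1) = 4.2 - 3.700·0.576471 = 2.067
Σt over all 11·12 pixels = 417446/1275 ≈ 327.4086275
V = pitch²·Σt = 0.91²·417446/1275 = 271.127

t(0,1)=2.067 V=271.127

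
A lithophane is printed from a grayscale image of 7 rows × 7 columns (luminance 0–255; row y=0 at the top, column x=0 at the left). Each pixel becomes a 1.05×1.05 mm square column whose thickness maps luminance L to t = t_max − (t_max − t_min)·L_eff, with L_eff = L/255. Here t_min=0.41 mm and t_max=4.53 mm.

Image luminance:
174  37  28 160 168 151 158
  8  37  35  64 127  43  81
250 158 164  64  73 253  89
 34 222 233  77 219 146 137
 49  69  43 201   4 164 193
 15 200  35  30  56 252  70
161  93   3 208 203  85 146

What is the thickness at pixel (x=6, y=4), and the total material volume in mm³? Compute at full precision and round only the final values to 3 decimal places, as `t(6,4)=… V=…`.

span = t_max - t_min = 4.53 - 0.41 = 4.120
L(6,4) = 193, L_eff = 193/255 = 0.756863
t(6,4) = 4.53 - 4.120·0.756863 = 1.412
Σt over all 7·7 pixels = 221613/1700 ≈ 130.3605882
V = pitch²·Σt = 1.05²·221613/1700 = 143.723

t(6,4)=1.412 V=143.723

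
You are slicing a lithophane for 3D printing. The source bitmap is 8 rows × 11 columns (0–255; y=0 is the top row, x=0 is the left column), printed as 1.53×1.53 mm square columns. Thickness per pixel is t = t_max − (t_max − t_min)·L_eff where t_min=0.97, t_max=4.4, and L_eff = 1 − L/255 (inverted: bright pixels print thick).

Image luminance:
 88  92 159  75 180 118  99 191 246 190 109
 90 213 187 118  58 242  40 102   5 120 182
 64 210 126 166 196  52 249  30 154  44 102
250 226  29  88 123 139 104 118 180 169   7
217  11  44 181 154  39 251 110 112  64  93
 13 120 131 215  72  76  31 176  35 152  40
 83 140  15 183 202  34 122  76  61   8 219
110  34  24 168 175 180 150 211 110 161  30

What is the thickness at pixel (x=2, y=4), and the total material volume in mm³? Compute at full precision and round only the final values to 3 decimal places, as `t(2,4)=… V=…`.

t(2,4)=1.562 V=532.421

span = t_max - t_min = 4.4 - 0.97 = 3.430
L(2,4) = 44, L_eff = 1 - 44/255 = 0.827451 (inverted)
t(2,4) = 4.4 - 3.430·0.827451 = 1.562
Σt over all 8·11 pixels = 1933263/8500 ≈ 227.4427059
V = pitch²·Σt = 1.53²·1933263/8500 = 532.421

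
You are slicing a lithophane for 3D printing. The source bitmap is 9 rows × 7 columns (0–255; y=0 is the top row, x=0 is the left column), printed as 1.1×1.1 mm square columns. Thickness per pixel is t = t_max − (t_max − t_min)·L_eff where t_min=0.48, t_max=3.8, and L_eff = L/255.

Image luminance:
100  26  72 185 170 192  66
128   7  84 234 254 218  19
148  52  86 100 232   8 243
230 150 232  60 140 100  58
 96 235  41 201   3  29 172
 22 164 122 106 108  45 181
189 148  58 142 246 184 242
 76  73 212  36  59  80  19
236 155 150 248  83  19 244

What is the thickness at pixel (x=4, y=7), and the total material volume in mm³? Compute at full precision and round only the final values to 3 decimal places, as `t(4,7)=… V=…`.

span = t_max - t_min = 3.8 - 0.48 = 3.320
L(4,7) = 59, L_eff = 59/255 = 0.231373
t(4,7) = 3.8 - 3.320·0.231373 = 3.032
Σt over all 9·7 pixels = 860681/6375 ≈ 135.0087843
V = pitch²·Σt = 1.1²·860681/6375 = 163.361

t(4,7)=3.032 V=163.361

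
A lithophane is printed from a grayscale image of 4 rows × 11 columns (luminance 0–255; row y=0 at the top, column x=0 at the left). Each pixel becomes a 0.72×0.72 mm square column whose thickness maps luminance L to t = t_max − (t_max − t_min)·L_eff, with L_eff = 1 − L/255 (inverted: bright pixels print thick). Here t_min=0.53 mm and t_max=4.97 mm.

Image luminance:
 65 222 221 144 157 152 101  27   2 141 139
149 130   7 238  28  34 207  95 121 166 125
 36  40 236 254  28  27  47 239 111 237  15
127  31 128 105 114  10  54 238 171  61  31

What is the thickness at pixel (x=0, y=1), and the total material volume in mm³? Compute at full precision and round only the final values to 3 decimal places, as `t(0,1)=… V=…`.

t(0,1)=3.124 V=57.320

span = t_max - t_min = 4.97 - 0.53 = 4.440
L(0,1) = 149, L_eff = 1 - 149/255 = 0.415686 (inverted)
t(0,1) = 4.97 - 4.440·0.415686 = 3.124
Σt over all 4·11 pixels = 234962/2125 ≈ 110.5703529
V = pitch²·Σt = 0.72²·234962/2125 = 57.320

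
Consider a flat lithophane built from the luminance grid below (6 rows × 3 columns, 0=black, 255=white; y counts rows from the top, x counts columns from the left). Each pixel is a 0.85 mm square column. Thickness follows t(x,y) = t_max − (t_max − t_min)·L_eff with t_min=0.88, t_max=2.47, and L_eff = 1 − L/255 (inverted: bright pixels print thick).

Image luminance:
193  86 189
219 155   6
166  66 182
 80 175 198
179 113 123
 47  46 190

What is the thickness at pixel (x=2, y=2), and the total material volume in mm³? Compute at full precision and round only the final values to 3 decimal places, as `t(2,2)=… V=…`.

t(2,2)=2.015 V=22.315

span = t_max - t_min = 2.47 - 0.88 = 1.590
L(2,2) = 182, L_eff = 1 - 182/255 = 0.286275 (inverted)
t(2,2) = 2.47 - 1.590·0.286275 = 2.015
Σt over all 6·3 pixels = 262529/8500 ≈ 30.8857647
V = pitch²·Σt = 0.85²·262529/8500 = 22.315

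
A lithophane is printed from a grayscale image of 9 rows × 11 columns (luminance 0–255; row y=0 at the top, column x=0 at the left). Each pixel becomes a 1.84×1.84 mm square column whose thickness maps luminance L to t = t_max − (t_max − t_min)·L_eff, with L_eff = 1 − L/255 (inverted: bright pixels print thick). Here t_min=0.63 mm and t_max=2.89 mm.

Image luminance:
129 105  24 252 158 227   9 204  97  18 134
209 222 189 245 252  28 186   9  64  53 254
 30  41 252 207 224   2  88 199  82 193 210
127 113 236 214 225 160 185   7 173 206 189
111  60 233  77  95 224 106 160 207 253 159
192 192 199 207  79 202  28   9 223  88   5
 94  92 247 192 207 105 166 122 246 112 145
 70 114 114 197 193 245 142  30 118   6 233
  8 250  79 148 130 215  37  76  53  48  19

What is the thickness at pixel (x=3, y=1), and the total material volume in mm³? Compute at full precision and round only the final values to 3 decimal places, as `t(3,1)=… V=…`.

t(3,1)=2.801 V=625.029

span = t_max - t_min = 2.89 - 0.63 = 2.260
L(3,1) = 245, L_eff = 1 - 245/255 = 0.039216 (inverted)
t(3,1) = 2.89 - 2.260·0.039216 = 2.801
Σt over all 9·11 pixels = 4707653/25500 ≈ 184.6138431
V = pitch²·Σt = 1.84²·4707653/25500 = 625.029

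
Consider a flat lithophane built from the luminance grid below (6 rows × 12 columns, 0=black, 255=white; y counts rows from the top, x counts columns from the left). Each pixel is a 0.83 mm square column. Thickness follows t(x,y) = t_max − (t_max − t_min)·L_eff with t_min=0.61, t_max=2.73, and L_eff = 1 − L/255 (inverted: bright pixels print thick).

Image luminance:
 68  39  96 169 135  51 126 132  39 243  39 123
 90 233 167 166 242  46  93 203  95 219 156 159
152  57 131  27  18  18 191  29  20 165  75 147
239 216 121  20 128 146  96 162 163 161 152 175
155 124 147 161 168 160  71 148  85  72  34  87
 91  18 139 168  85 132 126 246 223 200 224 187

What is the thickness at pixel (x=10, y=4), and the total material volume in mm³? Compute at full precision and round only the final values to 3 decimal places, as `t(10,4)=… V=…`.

t(10,4)=0.893 V=82.885

span = t_max - t_min = 2.73 - 0.61 = 2.120
L(10,4) = 34, L_eff = 1 - 34/255 = 0.866667 (inverted)
t(10,4) = 2.73 - 2.120·0.866667 = 0.893
Σt over all 6·12 pixels = 255669/2125 ≈ 120.3148235
V = pitch²·Σt = 0.83²·255669/2125 = 82.885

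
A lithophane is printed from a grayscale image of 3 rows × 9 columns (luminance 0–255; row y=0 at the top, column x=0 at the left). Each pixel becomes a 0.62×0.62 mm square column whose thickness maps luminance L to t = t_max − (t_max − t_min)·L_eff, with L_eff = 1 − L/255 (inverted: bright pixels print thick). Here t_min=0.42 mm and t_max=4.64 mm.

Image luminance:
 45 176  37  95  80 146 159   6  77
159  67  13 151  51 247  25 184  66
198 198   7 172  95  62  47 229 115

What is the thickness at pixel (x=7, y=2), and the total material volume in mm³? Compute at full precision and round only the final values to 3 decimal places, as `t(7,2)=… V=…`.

span = t_max - t_min = 4.64 - 0.42 = 4.220
L(7,2) = 229, L_eff = 1 - 229/255 = 0.101961 (inverted)
t(7,2) = 4.64 - 4.220·0.101961 = 4.210
Σt over all 3·9 pixels = 59.448
V = pitch²·Σt = 0.62²·59.448 = 22.852

t(7,2)=4.210 V=22.852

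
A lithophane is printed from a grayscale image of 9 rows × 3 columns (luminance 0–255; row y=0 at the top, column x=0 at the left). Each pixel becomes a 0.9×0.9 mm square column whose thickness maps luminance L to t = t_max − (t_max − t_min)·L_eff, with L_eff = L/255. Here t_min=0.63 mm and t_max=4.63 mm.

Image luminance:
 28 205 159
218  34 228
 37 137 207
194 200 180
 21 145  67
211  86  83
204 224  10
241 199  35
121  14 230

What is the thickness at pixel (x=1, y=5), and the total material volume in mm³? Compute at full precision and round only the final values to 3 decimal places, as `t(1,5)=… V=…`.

span = t_max - t_min = 4.63 - 0.63 = 4.000
L(1,5) = 86, L_eff = 86/255 = 0.337255
t(1,5) = 4.63 - 4.000·0.337255 = 3.281
Σt over all 9·3 pixels = 340111/5100 ≈ 66.6884314
V = pitch²·Σt = 0.9²·340111/5100 = 54.018

t(1,5)=3.281 V=54.018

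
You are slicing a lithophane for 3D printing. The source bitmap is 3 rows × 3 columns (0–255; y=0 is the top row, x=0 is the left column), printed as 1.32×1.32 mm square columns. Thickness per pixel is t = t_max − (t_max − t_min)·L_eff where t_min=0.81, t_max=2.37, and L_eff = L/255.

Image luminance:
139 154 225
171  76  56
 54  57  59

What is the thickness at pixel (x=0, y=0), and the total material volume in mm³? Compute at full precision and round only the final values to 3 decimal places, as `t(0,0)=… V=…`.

t(0,0)=1.520 V=26.602

span = t_max - t_min = 2.37 - 0.81 = 1.560
L(0,0) = 139, L_eff = 139/255 = 0.545098
t(0,0) = 2.37 - 1.560·0.545098 = 1.520
Σt over all 3·3 pixels = 129773/8500 ≈ 15.2674118
V = pitch²·Σt = 1.32²·129773/8500 = 26.602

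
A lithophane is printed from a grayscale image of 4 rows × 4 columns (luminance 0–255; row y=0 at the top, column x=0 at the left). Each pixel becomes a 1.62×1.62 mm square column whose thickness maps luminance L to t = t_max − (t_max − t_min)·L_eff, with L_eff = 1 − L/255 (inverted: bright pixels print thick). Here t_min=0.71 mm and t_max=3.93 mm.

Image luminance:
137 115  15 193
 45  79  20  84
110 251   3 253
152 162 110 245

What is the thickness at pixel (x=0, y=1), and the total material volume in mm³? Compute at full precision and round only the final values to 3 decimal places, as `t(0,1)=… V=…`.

t(0,1)=1.278 V=95.231

span = t_max - t_min = 3.93 - 0.71 = 3.220
L(0,1) = 45, L_eff = 1 - 45/255 = 0.823529 (inverted)
t(0,1) = 3.93 - 3.220·0.823529 = 1.278
Σt over all 4·4 pixels = 77109/2125 ≈ 36.2865882
V = pitch²·Σt = 1.62²·77109/2125 = 95.231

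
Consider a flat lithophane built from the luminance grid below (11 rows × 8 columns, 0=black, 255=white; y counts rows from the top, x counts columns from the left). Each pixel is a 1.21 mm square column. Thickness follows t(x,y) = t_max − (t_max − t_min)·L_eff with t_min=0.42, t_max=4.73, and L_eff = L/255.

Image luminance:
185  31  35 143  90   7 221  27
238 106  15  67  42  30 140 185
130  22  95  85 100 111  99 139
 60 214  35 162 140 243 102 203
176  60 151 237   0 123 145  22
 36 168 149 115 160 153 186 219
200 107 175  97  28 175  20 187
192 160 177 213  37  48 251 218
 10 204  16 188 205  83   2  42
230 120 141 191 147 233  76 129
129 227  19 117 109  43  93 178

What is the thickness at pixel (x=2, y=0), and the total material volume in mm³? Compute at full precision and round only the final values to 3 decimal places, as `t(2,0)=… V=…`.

t(2,0)=4.138 V=341.688

span = t_max - t_min = 4.73 - 0.42 = 4.310
L(2,0) = 35, L_eff = 35/255 = 0.137255
t(2,0) = 4.73 - 4.310·0.137255 = 4.138
Σt over all 11·8 pixels = 5951131/25500 ≈ 233.3776863
V = pitch²·Σt = 1.21²·5951131/25500 = 341.688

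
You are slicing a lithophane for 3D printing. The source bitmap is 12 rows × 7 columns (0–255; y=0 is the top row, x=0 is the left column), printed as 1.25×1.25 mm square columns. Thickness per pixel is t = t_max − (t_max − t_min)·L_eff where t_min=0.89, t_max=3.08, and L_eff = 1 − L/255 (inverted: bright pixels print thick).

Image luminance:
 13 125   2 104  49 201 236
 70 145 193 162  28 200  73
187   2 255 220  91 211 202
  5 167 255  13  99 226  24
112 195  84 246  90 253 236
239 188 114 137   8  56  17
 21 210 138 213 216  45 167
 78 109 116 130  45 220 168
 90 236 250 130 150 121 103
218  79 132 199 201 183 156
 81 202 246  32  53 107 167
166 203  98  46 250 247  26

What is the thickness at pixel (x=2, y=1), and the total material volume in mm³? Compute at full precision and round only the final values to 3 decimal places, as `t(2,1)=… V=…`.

span = t_max - t_min = 3.08 - 0.89 = 2.190
L(2,1) = 193, L_eff = 1 - 193/255 = 0.243137 (inverted)
t(2,1) = 3.08 - 2.190·0.243137 = 2.548
Σt over all 12·7 pixels = 1480873/8500 ≈ 174.2203529
V = pitch²·Σt = 1.25²·1480873/8500 = 272.219

t(2,1)=2.548 V=272.219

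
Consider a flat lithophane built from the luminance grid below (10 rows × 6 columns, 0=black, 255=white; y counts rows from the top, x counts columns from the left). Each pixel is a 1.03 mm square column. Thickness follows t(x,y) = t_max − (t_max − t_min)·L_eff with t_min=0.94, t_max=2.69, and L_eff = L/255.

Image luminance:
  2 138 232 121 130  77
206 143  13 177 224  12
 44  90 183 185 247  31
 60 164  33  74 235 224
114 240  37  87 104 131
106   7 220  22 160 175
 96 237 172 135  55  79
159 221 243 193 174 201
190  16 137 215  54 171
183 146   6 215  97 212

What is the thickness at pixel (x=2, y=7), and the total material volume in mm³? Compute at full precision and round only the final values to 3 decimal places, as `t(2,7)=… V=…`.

span = t_max - t_min = 2.69 - 0.94 = 1.750
L(2,7) = 243, L_eff = 243/255 = 0.952941
t(2,7) = 2.69 - 1.750·0.952941 = 1.022
Σt over all 10·6 pixels = 36081/340 ≈ 106.1205882
V = pitch²·Σt = 1.03²·36081/340 = 112.583

t(2,7)=1.022 V=112.583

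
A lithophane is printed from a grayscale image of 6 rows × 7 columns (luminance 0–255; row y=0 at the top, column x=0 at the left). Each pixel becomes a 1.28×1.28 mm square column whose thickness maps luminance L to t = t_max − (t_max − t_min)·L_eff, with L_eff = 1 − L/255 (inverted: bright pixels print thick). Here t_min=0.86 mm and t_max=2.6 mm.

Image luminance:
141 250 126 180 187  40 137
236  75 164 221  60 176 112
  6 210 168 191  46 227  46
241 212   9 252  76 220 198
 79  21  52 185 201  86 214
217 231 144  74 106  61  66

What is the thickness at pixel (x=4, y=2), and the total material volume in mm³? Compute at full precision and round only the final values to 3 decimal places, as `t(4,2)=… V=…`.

span = t_max - t_min = 2.6 - 0.86 = 1.740
L(4,2) = 46, L_eff = 1 - 46/255 = 0.819608 (inverted)
t(4,2) = 2.6 - 1.740·0.819608 = 1.174
Σt over all 6·7 pixels = 162943/2125 ≈ 76.6790588
V = pitch²·Σt = 1.28²·162943/2125 = 125.631

t(4,2)=1.174 V=125.631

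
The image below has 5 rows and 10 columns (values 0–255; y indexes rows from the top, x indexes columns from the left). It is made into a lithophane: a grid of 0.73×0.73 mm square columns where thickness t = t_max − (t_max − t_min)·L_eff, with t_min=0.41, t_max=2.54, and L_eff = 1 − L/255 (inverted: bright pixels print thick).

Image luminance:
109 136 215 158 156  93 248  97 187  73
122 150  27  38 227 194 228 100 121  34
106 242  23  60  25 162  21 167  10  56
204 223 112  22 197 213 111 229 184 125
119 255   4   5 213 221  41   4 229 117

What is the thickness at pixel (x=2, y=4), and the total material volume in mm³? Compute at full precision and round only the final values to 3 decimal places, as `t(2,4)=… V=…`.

span = t_max - t_min = 2.54 - 0.41 = 2.130
L(2,4) = 4, L_eff = 1 - 4/255 = 0.984314 (inverted)
t(2,4) = 2.54 - 2.130·0.984314 = 0.443
Σt over all 5·10 pixels = 629573/8500 ≈ 74.0674118
V = pitch²·Σt = 0.73²·629573/8500 = 39.471

t(2,4)=0.443 V=39.471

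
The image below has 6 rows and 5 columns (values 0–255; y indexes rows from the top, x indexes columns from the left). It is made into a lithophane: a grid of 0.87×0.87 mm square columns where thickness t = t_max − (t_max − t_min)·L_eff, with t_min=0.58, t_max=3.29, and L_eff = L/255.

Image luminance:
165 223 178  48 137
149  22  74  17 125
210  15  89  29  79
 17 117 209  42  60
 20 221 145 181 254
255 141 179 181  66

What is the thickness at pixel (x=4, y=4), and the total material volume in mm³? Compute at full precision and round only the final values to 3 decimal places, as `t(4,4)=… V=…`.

span = t_max - t_min = 3.29 - 0.58 = 2.710
L(4,4) = 254, L_eff = 254/255 = 0.996078
t(4,4) = 3.29 - 2.710·0.996078 = 0.591
Σt over all 6·5 pixels = 254707/4250 ≈ 59.9310588
V = pitch²·Σt = 0.87²·254707/4250 = 45.362

t(4,4)=0.591 V=45.362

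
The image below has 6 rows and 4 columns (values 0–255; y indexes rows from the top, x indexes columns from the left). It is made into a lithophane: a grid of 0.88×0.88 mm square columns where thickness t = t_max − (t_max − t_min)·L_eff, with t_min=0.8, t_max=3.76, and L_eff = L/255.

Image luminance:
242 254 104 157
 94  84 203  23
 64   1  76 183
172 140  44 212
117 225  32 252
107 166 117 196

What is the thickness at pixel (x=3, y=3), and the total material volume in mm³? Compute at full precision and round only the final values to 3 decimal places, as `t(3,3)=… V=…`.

span = t_max - t_min = 3.76 - 0.8 = 2.960
L(3,3) = 212, L_eff = 212/255 = 0.831373
t(3,3) = 3.76 - 2.960·0.831373 = 1.299
Σt over all 6·4 pixels = 66734/1275 ≈ 52.3403922
V = pitch²·Σt = 0.88²·66734/1275 = 40.532

t(3,3)=1.299 V=40.532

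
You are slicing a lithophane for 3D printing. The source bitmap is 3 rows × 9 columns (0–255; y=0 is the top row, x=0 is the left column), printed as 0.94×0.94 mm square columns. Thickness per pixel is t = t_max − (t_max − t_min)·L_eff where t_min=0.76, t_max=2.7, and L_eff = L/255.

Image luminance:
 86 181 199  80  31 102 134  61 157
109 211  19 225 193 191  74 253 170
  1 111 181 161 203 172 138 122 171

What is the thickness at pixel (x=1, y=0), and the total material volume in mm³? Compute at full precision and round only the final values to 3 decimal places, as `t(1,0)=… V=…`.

span = t_max - t_min = 2.7 - 0.76 = 1.940
L(1,0) = 181, L_eff = 181/255 = 0.709804
t(1,0) = 2.7 - 1.940·0.709804 = 1.323
Σt over all 3·9 pixels = 567083/12750 ≈ 44.4770980
V = pitch²·Σt = 0.94²·567083/12750 = 39.300

t(1,0)=1.323 V=39.300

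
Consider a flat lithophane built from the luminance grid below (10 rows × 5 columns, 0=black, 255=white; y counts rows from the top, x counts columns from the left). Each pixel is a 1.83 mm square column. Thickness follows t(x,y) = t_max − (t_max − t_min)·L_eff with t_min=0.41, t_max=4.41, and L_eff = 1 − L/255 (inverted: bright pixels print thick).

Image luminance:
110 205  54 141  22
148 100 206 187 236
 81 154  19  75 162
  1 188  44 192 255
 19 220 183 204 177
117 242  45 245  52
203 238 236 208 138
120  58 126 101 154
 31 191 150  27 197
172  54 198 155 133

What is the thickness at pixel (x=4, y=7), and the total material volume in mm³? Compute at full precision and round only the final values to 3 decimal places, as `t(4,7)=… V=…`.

t(4,7)=2.826 V=435.009

span = t_max - t_min = 4.41 - 0.41 = 4.000
L(4,7) = 154, L_eff = 1 - 154/255 = 0.396078 (inverted)
t(4,7) = 4.41 - 4.000·0.396078 = 2.826
Σt over all 10·5 pixels = 66247/510 ≈ 129.8960784
V = pitch²·Σt = 1.83²·66247/510 = 435.009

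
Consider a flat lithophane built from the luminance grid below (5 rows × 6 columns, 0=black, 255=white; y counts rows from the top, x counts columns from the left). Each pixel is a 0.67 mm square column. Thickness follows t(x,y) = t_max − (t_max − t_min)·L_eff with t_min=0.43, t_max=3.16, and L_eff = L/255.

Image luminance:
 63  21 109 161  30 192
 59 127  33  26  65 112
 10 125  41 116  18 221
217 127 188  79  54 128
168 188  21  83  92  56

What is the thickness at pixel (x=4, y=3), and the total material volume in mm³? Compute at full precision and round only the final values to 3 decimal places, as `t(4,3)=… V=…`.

span = t_max - t_min = 3.16 - 0.43 = 2.730
L(4,3) = 54, L_eff = 54/255 = 0.211765
t(4,3) = 3.16 - 2.730·0.211765 = 2.582
Σt over all 5·6 pixels = 53917/850 ≈ 63.4317647
V = pitch²·Σt = 0.67²·53917/850 = 28.475

t(4,3)=2.582 V=28.475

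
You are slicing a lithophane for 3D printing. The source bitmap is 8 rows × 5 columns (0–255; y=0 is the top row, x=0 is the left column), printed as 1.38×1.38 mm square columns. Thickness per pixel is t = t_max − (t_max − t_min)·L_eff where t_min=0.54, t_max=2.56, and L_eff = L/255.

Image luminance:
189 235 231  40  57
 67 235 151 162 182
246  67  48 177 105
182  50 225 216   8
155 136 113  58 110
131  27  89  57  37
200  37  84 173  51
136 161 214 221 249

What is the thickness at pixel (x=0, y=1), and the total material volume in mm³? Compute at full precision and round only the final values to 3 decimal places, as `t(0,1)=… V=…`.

t(0,1)=2.029 V=114.875

span = t_max - t_min = 2.56 - 0.54 = 2.020
L(0,1) = 67, L_eff = 67/255 = 0.262745
t(0,1) = 2.56 - 2.020·0.262745 = 2.029
Σt over all 8·5 pixels = 384544/6375 ≈ 60.3206275
V = pitch²·Σt = 1.38²·384544/6375 = 114.875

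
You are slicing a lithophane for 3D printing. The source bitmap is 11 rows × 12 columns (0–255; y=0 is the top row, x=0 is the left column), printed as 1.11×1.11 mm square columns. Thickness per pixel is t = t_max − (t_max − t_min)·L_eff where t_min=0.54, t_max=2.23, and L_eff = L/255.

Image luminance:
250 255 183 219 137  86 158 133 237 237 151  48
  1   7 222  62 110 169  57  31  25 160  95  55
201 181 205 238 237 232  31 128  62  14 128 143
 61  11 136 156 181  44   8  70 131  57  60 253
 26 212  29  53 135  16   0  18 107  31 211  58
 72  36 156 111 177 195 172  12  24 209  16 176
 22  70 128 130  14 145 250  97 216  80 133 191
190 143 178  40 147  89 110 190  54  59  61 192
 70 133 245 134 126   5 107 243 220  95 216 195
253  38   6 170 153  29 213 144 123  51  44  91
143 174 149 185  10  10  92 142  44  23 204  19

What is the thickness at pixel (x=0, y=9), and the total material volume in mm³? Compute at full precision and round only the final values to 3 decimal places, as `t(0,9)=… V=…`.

span = t_max - t_min = 2.23 - 0.54 = 1.690
L(0,9) = 253, L_eff = 253/255 = 0.992157
t(0,9) = 2.23 - 1.690·0.992157 = 0.553
Σt over all 11·12 pixels = 1220149/6375 ≈ 191.3959216
V = pitch²·Σt = 1.11²·1220149/6375 = 235.819

t(0,9)=0.553 V=235.819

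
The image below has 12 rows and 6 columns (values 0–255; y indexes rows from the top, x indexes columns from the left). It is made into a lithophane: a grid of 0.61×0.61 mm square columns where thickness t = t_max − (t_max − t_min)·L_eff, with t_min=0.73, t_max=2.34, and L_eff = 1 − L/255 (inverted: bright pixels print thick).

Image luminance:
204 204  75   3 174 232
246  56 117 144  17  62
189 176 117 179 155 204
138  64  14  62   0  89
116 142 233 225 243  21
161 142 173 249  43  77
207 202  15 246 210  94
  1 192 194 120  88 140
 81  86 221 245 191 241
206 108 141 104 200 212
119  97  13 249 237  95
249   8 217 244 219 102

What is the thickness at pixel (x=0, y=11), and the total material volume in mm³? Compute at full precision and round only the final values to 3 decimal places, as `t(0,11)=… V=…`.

span = t_max - t_min = 2.34 - 0.73 = 1.610
L(0,11) = 249, L_eff = 1 - 249/255 = 0.023529 (inverted)
t(0,11) = 2.34 - 1.610·0.023529 = 2.302
Σt over all 12·6 pixels = 150251/1275 ≈ 117.8439216
V = pitch²·Σt = 0.61²·150251/1275 = 43.850

t(0,11)=2.302 V=43.850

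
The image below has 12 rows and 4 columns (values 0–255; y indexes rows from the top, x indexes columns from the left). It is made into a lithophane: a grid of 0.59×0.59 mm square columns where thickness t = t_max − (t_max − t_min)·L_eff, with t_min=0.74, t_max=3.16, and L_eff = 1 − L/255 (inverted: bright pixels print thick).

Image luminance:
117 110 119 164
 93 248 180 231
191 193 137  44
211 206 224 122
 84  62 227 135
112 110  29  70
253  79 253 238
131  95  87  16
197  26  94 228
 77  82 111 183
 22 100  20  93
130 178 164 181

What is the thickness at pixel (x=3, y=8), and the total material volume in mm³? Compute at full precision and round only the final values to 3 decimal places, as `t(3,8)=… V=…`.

span = t_max - t_min = 3.16 - 0.74 = 2.420
L(3,8) = 228, L_eff = 1 - 228/255 = 0.105882 (inverted)
t(3,8) = 3.16 - 2.420·0.105882 = 2.904
Σt over all 12·4 pixels = 1234177/12750 ≈ 96.7981961
V = pitch²·Σt = 0.59²·1234177/12750 = 33.695

t(3,8)=2.904 V=33.695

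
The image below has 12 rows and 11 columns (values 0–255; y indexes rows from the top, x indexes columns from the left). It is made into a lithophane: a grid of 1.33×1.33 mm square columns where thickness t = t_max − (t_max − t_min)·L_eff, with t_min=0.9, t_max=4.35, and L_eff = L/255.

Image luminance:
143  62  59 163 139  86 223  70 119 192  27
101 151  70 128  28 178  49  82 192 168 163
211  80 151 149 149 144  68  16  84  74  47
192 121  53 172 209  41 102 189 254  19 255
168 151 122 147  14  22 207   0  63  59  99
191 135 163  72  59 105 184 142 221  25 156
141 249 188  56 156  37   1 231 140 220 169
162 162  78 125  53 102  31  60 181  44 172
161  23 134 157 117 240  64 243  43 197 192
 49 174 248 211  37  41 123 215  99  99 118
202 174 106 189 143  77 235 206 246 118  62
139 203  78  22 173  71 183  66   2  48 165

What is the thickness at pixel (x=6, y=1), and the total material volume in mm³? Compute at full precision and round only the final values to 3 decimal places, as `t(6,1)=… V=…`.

t(6,1)=3.687 V=620.127

span = t_max - t_min = 4.35 - 0.9 = 3.450
L(6,1) = 49, L_eff = 49/255 = 0.192157
t(6,1) = 4.35 - 3.450·0.192157 = 3.687
Σt over all 12·11 pixels = 595973/1700 ≈ 350.5723529
V = pitch²·Σt = 1.33²·595973/1700 = 620.127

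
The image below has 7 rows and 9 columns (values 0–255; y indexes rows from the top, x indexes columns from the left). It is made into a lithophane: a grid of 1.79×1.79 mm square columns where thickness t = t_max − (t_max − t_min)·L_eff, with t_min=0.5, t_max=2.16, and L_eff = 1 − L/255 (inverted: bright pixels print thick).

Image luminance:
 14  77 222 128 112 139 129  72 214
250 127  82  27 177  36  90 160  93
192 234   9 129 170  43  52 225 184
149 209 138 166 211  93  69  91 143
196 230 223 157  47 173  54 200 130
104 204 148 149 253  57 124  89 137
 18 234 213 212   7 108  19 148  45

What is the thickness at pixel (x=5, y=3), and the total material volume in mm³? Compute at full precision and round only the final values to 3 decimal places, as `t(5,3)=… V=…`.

span = t_max - t_min = 2.16 - 0.5 = 1.660
L(5,3) = 93, L_eff = 1 - 93/255 = 0.635294 (inverted)
t(5,3) = 2.16 - 1.660·0.635294 = 1.105
Σt over all 7·9 pixels = 109343/1275 ≈ 85.7592157
V = pitch²·Σt = 1.79²·109343/1275 = 274.781

t(5,3)=1.105 V=274.781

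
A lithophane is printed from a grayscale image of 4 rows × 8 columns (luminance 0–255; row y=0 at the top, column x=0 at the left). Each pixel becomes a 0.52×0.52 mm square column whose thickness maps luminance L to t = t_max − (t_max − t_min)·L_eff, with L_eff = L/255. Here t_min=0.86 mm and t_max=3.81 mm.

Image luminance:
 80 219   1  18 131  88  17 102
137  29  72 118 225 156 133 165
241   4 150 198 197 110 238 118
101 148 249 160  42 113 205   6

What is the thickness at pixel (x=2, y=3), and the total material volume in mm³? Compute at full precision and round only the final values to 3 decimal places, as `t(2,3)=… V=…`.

t(2,3)=0.929 V=20.545

span = t_max - t_min = 3.81 - 0.86 = 2.950
L(2,3) = 249, L_eff = 249/255 = 0.976471
t(2,3) = 3.81 - 2.950·0.976471 = 0.929
Σt over all 4·8 pixels = 387503/5100 ≈ 75.9809804
V = pitch²·Σt = 0.52²·387503/5100 = 20.545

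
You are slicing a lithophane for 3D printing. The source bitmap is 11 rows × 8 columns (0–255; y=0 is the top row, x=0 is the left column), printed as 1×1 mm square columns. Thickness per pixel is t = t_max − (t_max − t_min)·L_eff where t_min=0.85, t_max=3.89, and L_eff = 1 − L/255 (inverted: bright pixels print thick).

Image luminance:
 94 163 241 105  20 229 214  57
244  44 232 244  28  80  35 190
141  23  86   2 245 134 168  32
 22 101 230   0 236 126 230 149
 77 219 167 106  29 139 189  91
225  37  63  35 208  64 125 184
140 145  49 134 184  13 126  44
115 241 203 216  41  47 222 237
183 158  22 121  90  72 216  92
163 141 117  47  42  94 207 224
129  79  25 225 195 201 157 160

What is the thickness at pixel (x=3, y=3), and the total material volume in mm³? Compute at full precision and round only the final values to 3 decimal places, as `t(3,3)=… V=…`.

t(3,3)=0.850 V=210.944

span = t_max - t_min = 3.89 - 0.85 = 3.040
L(3,3) = 0, L_eff = 1 - 0/255 = 1.000000 (inverted)
t(3,3) = 3.89 - 3.040·1.000000 = 0.850
Σt over all 11·8 pixels = 268954/1275 ≈ 210.9443137
V = pitch²·Σt = 1²·268954/1275 = 210.944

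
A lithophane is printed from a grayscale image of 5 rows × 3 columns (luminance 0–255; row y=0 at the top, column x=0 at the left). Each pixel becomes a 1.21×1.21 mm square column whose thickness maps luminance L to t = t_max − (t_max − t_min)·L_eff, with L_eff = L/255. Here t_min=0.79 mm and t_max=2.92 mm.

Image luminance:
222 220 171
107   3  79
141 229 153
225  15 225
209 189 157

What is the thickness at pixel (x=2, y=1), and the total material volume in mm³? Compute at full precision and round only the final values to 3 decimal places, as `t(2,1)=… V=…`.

t(2,1)=2.260 V=35.449

span = t_max - t_min = 2.92 - 0.79 = 2.130
L(2,1) = 79, L_eff = 79/255 = 0.309804
t(2,1) = 2.92 - 2.130·0.309804 = 2.260
Σt over all 5·3 pixels = 41161/1700 ≈ 24.2123529
V = pitch²·Σt = 1.21²·41161/1700 = 35.449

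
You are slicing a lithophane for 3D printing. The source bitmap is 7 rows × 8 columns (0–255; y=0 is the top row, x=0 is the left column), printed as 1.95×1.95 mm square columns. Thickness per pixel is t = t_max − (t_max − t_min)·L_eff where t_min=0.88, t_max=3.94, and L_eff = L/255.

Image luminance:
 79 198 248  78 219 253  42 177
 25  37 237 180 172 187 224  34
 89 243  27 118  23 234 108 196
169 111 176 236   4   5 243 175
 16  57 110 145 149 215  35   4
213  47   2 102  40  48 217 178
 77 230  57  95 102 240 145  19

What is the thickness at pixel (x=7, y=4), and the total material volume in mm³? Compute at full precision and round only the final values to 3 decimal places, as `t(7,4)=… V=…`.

t(7,4)=3.892 V=515.467

span = t_max - t_min = 3.94 - 0.88 = 3.060
L(7,4) = 4, L_eff = 4/255 = 0.015686
t(7,4) = 3.94 - 3.060·0.015686 = 3.892
Σt over all 7·8 pixels = 135.56
V = pitch²·Σt = 1.95²·135.56 = 515.467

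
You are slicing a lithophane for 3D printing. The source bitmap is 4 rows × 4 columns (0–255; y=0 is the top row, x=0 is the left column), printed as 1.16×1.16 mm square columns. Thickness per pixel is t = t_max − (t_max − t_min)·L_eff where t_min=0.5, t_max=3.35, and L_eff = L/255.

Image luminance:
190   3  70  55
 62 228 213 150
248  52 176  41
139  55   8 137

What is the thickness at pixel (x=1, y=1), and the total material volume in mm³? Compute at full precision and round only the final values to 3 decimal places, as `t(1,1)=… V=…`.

span = t_max - t_min = 3.35 - 0.5 = 2.850
L(1,1) = 228, L_eff = 228/255 = 0.894118
t(1,1) = 3.35 - 2.850·0.894118 = 0.802
Σt over all 4·4 pixels = 56407/1700 ≈ 33.1805882
V = pitch²·Σt = 1.16²·56407/1700 = 44.648

t(1,1)=0.802 V=44.648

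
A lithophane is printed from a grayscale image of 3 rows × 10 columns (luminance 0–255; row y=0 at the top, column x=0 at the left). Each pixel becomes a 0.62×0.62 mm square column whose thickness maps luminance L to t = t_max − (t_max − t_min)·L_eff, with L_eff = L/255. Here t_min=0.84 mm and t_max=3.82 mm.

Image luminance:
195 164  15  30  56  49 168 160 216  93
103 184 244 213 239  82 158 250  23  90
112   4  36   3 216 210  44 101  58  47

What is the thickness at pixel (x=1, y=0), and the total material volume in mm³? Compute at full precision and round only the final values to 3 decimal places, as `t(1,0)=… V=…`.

span = t_max - t_min = 3.82 - 0.84 = 2.980
L(1,0) = 164, L_eff = 164/255 = 0.643137
t(1,0) = 3.82 - 2.980·0.643137 = 1.903
Σt over all 3·10 pixels = 930263/12750 ≈ 72.9618039
V = pitch²·Σt = 0.62²·930263/12750 = 28.047

t(1,0)=1.903 V=28.047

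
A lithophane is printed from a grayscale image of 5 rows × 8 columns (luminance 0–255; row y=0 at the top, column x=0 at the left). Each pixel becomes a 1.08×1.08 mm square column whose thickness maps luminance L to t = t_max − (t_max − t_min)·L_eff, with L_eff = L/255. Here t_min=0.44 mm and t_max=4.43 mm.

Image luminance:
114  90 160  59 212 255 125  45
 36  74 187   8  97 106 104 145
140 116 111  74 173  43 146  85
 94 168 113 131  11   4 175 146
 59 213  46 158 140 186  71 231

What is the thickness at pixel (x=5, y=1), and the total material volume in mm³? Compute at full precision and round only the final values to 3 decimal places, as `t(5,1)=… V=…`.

span = t_max - t_min = 4.43 - 0.44 = 3.990
L(5,1) = 106, L_eff = 106/255 = 0.415686
t(5,1) = 4.43 - 3.990·0.415686 = 2.771
Σt over all 5·8 pixels = 887617/8500 ≈ 104.4255294
V = pitch²·Σt = 1.08²·887617/8500 = 121.802

t(5,1)=2.771 V=121.802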